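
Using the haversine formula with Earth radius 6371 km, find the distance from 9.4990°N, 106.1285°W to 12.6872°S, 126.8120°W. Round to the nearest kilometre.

3362 km

Δλ = -126.8120 − -106.1285 = -20.6835°.
Δφ = -12.6872 − 9.4990 = -22.1862°.
a = sin²(Δφ/2) + cos φ₁ · cos φ₂ · sin²(Δλ/2) = 0.068028.
c = 2·atan2(√a, √(1−a)) = 0.52775 rad → d = 6371·c ≈ 3362.28 km.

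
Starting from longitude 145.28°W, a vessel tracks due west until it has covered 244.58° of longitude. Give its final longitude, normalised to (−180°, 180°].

29.86°W

Start at -145.28°; shift −244.58° → -389.86°.
-389.86° lies outside (−180°, 180°]; add 360° → -29.86°.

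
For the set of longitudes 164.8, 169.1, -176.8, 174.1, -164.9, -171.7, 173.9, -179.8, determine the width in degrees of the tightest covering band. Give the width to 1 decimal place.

Sort the longitudes: -179.8°, -176.8°, -171.7°, -164.9°, +164.8°, +169.1°, +173.9°, +174.1°.
Eastward gaps between consecutive values (wrapping around): 3.0°, 5.1°, 6.8°, 329.7°, 4.3°, 4.8°, 0.2°, 6.1°.
Largest gap = 329.7° ⇒ minimal covering band is its complement: 360° − 329.7° = 30.3°.
Band runs from +164.8° eastward to -164.9°, crossing the antimeridian.

30.3°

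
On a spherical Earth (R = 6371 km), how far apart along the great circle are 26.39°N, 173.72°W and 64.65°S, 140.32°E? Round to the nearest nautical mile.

Δλ = 140.32 − -173.72 = 314.04°; wrapped into (−180°, 180°]: -45.96°.
Δφ = -64.65 − 26.39 = -91.04°.
a = sin²(Δφ/2) + cos φ₁ · cos φ₂ · sin²(Δλ/2) = 0.567533.
c = 2·atan2(√a, √(1−a)) = 1.70628 rad → d = 6371·c ≈ 10870.68 km ≈ 5869.70 nmi.

5870 nmi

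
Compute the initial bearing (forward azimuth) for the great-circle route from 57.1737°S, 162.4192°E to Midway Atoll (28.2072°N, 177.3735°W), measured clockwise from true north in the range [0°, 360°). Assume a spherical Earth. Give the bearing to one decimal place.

Δλ = -177.3735 − 162.4192 = -339.7927°; wrapped into (−180°, 180°]: 20.2073°.
θ = atan2( sin Δλ · cos φ₂ , cos φ₁ · sin φ₂ − sin φ₁ · cos φ₂ · cos Δλ )
  = atan2(0.30440, 0.95117) = 17.746° → normalised to [0°, 360°): 17.746°.

17.7°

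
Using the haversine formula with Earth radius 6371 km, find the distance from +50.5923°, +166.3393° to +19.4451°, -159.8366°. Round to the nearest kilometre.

Δλ = -159.8366 − 166.3393 = -326.1759°; wrapped into (−180°, 180°]: 33.8241°.
Δφ = 19.4451 − 50.5923 = -31.1472°.
a = sin²(Δφ/2) + cos φ₁ · cos φ₂ · sin²(Δλ/2) = 0.122738.
c = 2·atan2(√a, √(1−a)) = 0.71587 rad → d = 6371·c ≈ 4560.79 km.

4561 km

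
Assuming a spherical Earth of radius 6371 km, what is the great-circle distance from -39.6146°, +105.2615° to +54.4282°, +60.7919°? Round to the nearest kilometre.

Δλ = 60.7919 − 105.2615 = -44.4696°.
Δφ = 54.4282 − -39.6146 = 94.0428°.
a = sin²(Δφ/2) + cos φ₁ · cos φ₂ · sin²(Δλ/2) = 0.599418.
c = 2·atan2(√a, √(1−a)) = 1.77097 rad → d = 6371·c ≈ 11282.83 km.

11283 km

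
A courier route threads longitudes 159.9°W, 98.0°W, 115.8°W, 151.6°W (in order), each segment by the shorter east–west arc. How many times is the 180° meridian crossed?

Leg 1: -159.9° → -98.0°, shortest Δλ = 61.9° (east) — does not cross 180°.
Leg 2: -98.0° → -115.8°, shortest Δλ = -17.8° (west) — does not cross 180°.
Leg 3: -115.8° → -151.6°, shortest Δλ = -35.8° (west) — does not cross 180°.
Total crossings: 0.

0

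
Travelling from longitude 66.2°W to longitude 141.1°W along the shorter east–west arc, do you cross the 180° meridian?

No

Signed shortest Δλ = ((-141.1 − -66.2 + 180) mod 360) − 180 = -74.9°.
Going west by 74.9° from -66.2° reaches -141.1° without touching 180°.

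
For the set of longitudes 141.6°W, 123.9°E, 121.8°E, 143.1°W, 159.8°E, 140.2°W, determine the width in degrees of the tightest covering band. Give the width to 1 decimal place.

Sort the longitudes: -143.1°, -141.6°, -140.2°, +121.8°, +123.9°, +159.8°.
Eastward gaps between consecutive values (wrapping around): 1.5°, 1.4°, 262.0°, 2.1°, 35.9°, 57.1°.
Largest gap = 262.0° ⇒ minimal covering band is its complement: 360° − 262.0° = 98.0°.
Band runs from +121.8° eastward to -140.2°, crossing the antimeridian.

98.0°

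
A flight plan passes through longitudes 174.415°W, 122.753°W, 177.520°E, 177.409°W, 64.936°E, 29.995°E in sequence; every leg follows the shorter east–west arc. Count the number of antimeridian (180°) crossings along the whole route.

Leg 1: -174.415° → -122.753°, shortest Δλ = 51.662° (east) — does not cross 180°.
Leg 2: -122.753° → +177.520°, shortest Δλ = -59.727° (west) — crosses 180°.
Leg 3: +177.520° → -177.409°, shortest Δλ = 5.071° (east) — crosses 180°.
Leg 4: -177.409° → +64.936°, shortest Δλ = -117.655° (west) — crosses 180°.
Leg 5: +64.936° → +29.995°, shortest Δλ = -34.941° (west) — does not cross 180°.
Total crossings: 3.

3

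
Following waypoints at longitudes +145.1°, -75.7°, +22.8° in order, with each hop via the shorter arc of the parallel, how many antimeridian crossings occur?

1

Leg 1: +145.1° → -75.7°, shortest Δλ = 139.2° (east) — crosses 180°.
Leg 2: -75.7° → +22.8°, shortest Δλ = 98.5° (east) — does not cross 180°.
Total crossings: 1.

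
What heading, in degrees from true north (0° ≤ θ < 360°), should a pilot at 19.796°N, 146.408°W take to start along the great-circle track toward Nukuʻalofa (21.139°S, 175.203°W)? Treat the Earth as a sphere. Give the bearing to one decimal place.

Δλ = -175.203 − -146.408 = -28.795°.
θ = atan2( sin Δλ · cos φ₂ , cos φ₁ · sin φ₂ − sin φ₁ · cos φ₂ · cos Δλ )
  = atan2(-0.44926, -0.61614) = -143.902° → normalised to [0°, 360°): 216.098°.

216.1°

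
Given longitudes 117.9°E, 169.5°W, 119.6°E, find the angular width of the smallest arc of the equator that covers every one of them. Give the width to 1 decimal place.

Sort the longitudes: -169.5°, +117.9°, +119.6°.
Eastward gaps between consecutive values (wrapping around): 287.4°, 1.7°, 70.9°.
Largest gap = 287.4° ⇒ minimal covering band is its complement: 360° − 287.4° = 72.6°.
Band runs from +117.9° eastward to -169.5°, crossing the antimeridian.

72.6°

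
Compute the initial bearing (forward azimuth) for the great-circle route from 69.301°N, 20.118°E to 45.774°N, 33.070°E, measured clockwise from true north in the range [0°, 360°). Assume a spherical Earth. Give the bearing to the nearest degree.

158°

Δλ = 33.070 − 20.118 = 12.952°.
θ = atan2( sin Δλ · cos φ₂ , cos φ₁ · sin φ₂ − sin φ₁ · cos φ₂ · cos Δλ )
  = atan2(0.15633, -0.38258) = 157.774° → normalised to [0°, 360°): 157.774°.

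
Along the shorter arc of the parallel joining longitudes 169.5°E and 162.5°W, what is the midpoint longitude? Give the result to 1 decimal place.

176.5°W

Signed shortest Δλ from +169.5° to -162.5° is +28.0°.
Midpoint longitude = +169.5° + (+28.0°)/2 = +169.5° + 14.0° = +183.5°.
Normalise into (−180°, 180°]: -176.5°.
(The naïve average (+169.5 + -162.5)/2 = 3.5° is on the wrong side of the globe.)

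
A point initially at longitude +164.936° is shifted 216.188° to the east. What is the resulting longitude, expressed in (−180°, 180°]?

Start at +164.936°; shift +216.188° → +381.124°.
+381.124° lies outside (−180°, 180°]; subtract 360° → +21.124°.

+21.124°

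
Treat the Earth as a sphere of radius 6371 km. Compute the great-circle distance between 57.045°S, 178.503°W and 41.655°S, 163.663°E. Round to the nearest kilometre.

2130 km

Δλ = 163.663 − -178.503 = 342.166°; wrapped into (−180°, 180°]: -17.834°.
Δφ = -41.655 − -57.045 = 15.390°.
a = sin²(Δφ/2) + cos φ₁ · cos φ₂ · sin²(Δλ/2) = 0.027694.
c = 2·atan2(√a, √(1−a)) = 0.33439 rad → d = 6371·c ≈ 2130.38 km.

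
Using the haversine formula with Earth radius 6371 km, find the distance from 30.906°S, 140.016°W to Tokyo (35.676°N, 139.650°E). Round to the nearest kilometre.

Δλ = 139.650 − -140.016 = 279.666°; wrapped into (−180°, 180°]: -80.334°.
Δφ = 35.676 − -30.906 = 66.582°.
a = sin²(Δφ/2) + cos φ₁ · cos φ₂ · sin²(Δλ/2) = 0.591262.
c = 2·atan2(√a, √(1−a)) = 1.75435 rad → d = 6371·c ≈ 11176.95 km.

11177 km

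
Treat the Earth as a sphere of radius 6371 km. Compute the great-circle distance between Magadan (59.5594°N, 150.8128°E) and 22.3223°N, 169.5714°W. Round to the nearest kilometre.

Δλ = -169.5714 − 150.8128 = -320.3842°; wrapped into (−180°, 180°]: 39.6158°.
Δφ = 22.3223 − 59.5594 = -37.2371°.
a = sin²(Δφ/2) + cos φ₁ · cos φ₂ · sin²(Δλ/2) = 0.155750.
c = 2·atan2(√a, √(1−a)) = 0.81138 rad → d = 6371·c ≈ 5169.28 km.

5169 km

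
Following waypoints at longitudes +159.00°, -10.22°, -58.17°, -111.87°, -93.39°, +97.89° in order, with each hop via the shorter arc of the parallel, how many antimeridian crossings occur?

Leg 1: +159.00° → -10.22°, shortest Δλ = -169.22° (west) — does not cross 180°.
Leg 2: -10.22° → -58.17°, shortest Δλ = -47.95° (west) — does not cross 180°.
Leg 3: -58.17° → -111.87°, shortest Δλ = -53.7° (west) — does not cross 180°.
Leg 4: -111.87° → -93.39°, shortest Δλ = 18.48° (east) — does not cross 180°.
Leg 5: -93.39° → +97.89°, shortest Δλ = -168.72° (west) — crosses 180°.
Total crossings: 1.

1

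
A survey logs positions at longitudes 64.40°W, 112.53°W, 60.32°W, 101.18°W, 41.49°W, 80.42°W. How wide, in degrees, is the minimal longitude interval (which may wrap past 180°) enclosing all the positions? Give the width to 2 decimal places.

Sort the longitudes: -112.53°, -101.18°, -80.42°, -64.40°, -60.32°, -41.49°.
Eastward gaps between consecutive values (wrapping around): 11.35°, 20.76°, 16.02°, 4.08°, 18.83°, 288.96°.
Largest gap = 288.96° ⇒ minimal covering band is its complement: 360° − 288.96° = 71.04°.
Band runs from -112.53° eastward to -41.49°.

71.04°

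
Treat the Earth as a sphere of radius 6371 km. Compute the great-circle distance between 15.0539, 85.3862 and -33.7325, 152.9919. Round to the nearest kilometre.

Δλ = 152.9919 − 85.3862 = 67.6057°.
Δφ = -33.7325 − 15.0539 = -48.7864°.
a = sin²(Δφ/2) + cos φ₁ · cos φ₂ · sin²(Δλ/2) = 0.419134.
c = 2·atan2(√a, √(1−a)) = 1.40835 rad → d = 6371·c ≈ 8972.60 km.

8973 km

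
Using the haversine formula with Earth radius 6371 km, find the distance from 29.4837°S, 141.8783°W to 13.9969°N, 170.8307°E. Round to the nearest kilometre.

7006 km

Δλ = 170.8307 − -141.8783 = 312.7090°; wrapped into (−180°, 180°]: -47.2910°.
Δφ = 13.9969 − -29.4837 = 43.4806°.
a = sin²(Δφ/2) + cos φ₁ · cos φ₂ · sin²(Δλ/2) = 0.273069.
c = 2·atan2(√a, √(1−a)) = 1.09970 rad → d = 6371·c ≈ 7006.20 km.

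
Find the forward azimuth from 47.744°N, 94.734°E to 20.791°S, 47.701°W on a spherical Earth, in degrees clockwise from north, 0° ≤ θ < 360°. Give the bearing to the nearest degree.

Δλ = -47.701 − 94.734 = -142.435°.
θ = atan2( sin Δλ · cos φ₂ , cos φ₁ · sin φ₂ − sin φ₁ · cos φ₂ · cos Δλ )
  = atan2(-0.56996, 0.30979) = -61.475° → normalised to [0°, 360°): 298.525°.

299°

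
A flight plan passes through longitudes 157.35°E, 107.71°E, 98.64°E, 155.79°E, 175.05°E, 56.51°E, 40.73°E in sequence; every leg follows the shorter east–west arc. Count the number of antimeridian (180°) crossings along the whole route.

0

Leg 1: +157.35° → +107.71°, shortest Δλ = -49.64° (west) — does not cross 180°.
Leg 2: +107.71° → +98.64°, shortest Δλ = -9.07° (west) — does not cross 180°.
Leg 3: +98.64° → +155.79°, shortest Δλ = 57.15° (east) — does not cross 180°.
Leg 4: +155.79° → +175.05°, shortest Δλ = 19.26° (east) — does not cross 180°.
Leg 5: +175.05° → +56.51°, shortest Δλ = -118.54° (west) — does not cross 180°.
Leg 6: +56.51° → +40.73°, shortest Δλ = -15.78° (west) — does not cross 180°.
Total crossings: 0.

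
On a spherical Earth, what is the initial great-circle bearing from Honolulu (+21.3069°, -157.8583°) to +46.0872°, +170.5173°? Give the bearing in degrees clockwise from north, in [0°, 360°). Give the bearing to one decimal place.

Δλ = 170.5173 − -157.8583 = 328.3756°; wrapped into (−180°, 180°]: -31.6244°.
θ = atan2( sin Δλ · cos φ₂ , cos φ₁ · sin φ₂ − sin φ₁ · cos φ₂ · cos Δλ )
  = atan2(-0.36367, 0.45656) = -38.539° → normalised to [0°, 360°): 321.461°.

321.5°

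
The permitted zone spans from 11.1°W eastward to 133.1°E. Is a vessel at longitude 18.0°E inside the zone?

Band width going east from -11.1° to +133.1°: ((133.1 − -11.1) mod 360) = 144.2°.
Offset of +18.0° east of the west edge: ((18.0 − -11.1) mod 360) = 29.1°.
29.1° ≤ 144.2° ⇒ inside.

Yes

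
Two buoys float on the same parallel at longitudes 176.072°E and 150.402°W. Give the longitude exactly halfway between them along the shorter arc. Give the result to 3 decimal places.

167.165°W

Signed shortest Δλ from +176.072° to -150.402° is +33.526°.
Midpoint longitude = +176.072° + (+33.526°)/2 = +176.072° + 16.763° = +192.835°.
Normalise into (−180°, 180°]: -167.165°.
(The naïve average (+176.072 + -150.402)/2 = 12.835° is on the wrong side of the globe.)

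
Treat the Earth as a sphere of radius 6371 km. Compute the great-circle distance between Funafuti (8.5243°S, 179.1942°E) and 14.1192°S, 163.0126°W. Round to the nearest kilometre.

2036 km

Δλ = -163.0126 − 179.1942 = -342.2068°; wrapped into (−180°, 180°]: 17.7932°.
Δφ = -14.1192 − -8.5243 = -5.5949°.
a = sin²(Δφ/2) + cos φ₁ · cos φ₂ · sin²(Δλ/2) = 0.025320.
c = 2·atan2(√a, √(1−a)) = 0.31961 rad → d = 6371·c ≈ 2036.21 km.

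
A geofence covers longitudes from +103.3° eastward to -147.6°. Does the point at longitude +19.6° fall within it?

No

Band width going east from +103.3° to -147.6°: ((-147.6 − 103.3) mod 360) = 109.1°.
Offset of +19.6° east of the west edge: ((19.6 − 103.3) mod 360) = 276.3°.
276.3° > 109.1° ⇒ outside.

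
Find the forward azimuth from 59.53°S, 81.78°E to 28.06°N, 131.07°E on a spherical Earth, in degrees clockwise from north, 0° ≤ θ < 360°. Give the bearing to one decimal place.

Δλ = 131.07 − 81.78 = 49.29°.
θ = atan2( sin Δλ · cos φ₂ , cos φ₁ · sin φ₂ − sin φ₁ · cos φ₂ · cos Δλ )
  = atan2(0.66892, 0.73461) = 42.320° → normalised to [0°, 360°): 42.320°.

42.3°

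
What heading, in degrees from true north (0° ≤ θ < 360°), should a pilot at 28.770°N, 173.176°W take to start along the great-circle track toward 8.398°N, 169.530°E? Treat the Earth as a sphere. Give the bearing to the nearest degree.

Δλ = 169.530 − -173.176 = 342.706°; wrapped into (−180°, 180°]: -17.294°.
θ = atan2( sin Δλ · cos φ₂ , cos φ₁ · sin φ₂ − sin φ₁ · cos φ₂ · cos Δλ )
  = atan2(-0.29409, -0.32659) = -137.998° → normalised to [0°, 360°): 222.002°.

222°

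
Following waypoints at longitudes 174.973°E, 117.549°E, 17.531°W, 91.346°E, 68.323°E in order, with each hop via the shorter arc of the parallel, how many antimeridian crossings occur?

Leg 1: +174.973° → +117.549°, shortest Δλ = -57.424° (west) — does not cross 180°.
Leg 2: +117.549° → -17.531°, shortest Δλ = -135.08° (west) — does not cross 180°.
Leg 3: -17.531° → +91.346°, shortest Δλ = 108.877° (east) — does not cross 180°.
Leg 4: +91.346° → +68.323°, shortest Δλ = -23.023° (west) — does not cross 180°.
Total crossings: 0.

0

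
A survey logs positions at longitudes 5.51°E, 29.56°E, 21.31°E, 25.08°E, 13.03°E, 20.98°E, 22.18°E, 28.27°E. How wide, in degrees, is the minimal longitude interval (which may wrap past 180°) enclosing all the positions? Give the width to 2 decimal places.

Sort the longitudes: +5.51°, +13.03°, +20.98°, +21.31°, +22.18°, +25.08°, +28.27°, +29.56°.
Eastward gaps between consecutive values (wrapping around): 7.52°, 7.95°, 0.33°, 0.87°, 2.90°, 3.19°, 1.29°, 335.95°.
Largest gap = 335.95° ⇒ minimal covering band is its complement: 360° − 335.95° = 24.05°.
Band runs from +5.51° eastward to +29.56°.

24.05°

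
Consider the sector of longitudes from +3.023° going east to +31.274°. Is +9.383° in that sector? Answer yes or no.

Band width going east from +3.023° to +31.274°: ((31.274 − 3.023) mod 360) = 28.251°.
Offset of +9.383° east of the west edge: ((9.383 − 3.023) mod 360) = 6.360°.
6.360° ≤ 28.251° ⇒ inside.

Yes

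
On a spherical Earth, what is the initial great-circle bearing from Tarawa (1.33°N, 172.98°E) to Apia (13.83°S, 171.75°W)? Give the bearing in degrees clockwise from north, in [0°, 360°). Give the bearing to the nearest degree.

Δλ = -171.75 − 172.98 = -344.73°; wrapped into (−180°, 180°]: 15.27°.
θ = atan2( sin Δλ · cos φ₂ , cos φ₁ · sin φ₂ − sin φ₁ · cos φ₂ · cos Δλ )
  = atan2(0.25573, -0.26072) = 135.553° → normalised to [0°, 360°): 135.553°.

136°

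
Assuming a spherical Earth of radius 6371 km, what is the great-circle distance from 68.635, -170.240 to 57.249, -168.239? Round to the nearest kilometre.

Δλ = -168.239 − -170.240 = 2.001°.
Δφ = 57.249 − 68.635 = -11.386°.
a = sin²(Δφ/2) + cos φ₁ · cos φ₂ · sin²(Δλ/2) = 0.009900.
c = 2·atan2(√a, √(1−a)) = 0.19933 rad → d = 6371·c ≈ 1269.94 km.

1270 km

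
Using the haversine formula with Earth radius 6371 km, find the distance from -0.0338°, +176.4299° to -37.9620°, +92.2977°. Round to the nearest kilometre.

Δλ = 92.2977 − 176.4299 = -84.1322°.
Δφ = -37.9620 − -0.0338 = -37.9282°.
a = sin²(Δφ/2) + cos φ₁ · cos φ₂ · sin²(Δλ/2) = 0.459517.
c = 2·atan2(√a, √(1−a)) = 1.48974 rad → d = 6371·c ≈ 9491.15 km.

9491 km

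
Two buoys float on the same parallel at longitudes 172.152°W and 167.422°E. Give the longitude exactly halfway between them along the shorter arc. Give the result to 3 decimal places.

177.635°E

Signed shortest Δλ from -172.152° to +167.422° is -20.426°.
Midpoint longitude = -172.152° + (-20.426°)/2 = -172.152° − 10.213° = -182.365°.
Normalise into (−180°, 180°]: +177.635°.
(The naïve average (-172.152 + +167.422)/2 = -2.365° is on the wrong side of the globe.)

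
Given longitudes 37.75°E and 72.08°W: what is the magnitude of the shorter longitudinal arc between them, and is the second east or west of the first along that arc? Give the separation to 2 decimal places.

Raw difference: -72.08 − 37.75 = -109.83°.
Normalise into (−180°, 180°]: -109.83° stays -109.83°.
Negative ⇒ the second point lies to the west; separation 109.83°.

109.83° west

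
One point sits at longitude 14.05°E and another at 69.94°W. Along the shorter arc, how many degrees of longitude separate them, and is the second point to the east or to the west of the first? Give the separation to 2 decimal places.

83.99° west

Raw difference: -69.94 − 14.05 = -83.99°.
Normalise into (−180°, 180°]: -83.99° stays -83.99°.
Negative ⇒ the second point lies to the west; separation 83.99°.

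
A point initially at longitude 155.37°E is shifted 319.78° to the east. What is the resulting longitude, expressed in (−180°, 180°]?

115.15°E

Start at +155.37°; shift +319.78° → +475.15°.
+475.15° lies outside (−180°, 180°]; subtract 360° → +115.15°.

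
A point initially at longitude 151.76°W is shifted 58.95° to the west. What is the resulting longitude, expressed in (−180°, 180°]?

Start at -151.76°; shift −58.95° → -210.71°.
-210.71° lies outside (−180°, 180°]; add 360° → +149.29°.

149.29°E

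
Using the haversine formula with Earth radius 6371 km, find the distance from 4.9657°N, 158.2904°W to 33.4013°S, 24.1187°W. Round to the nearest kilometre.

14327 km

Δλ = -24.1187 − -158.2904 = 134.1717°.
Δφ = -33.4013 − 4.9657 = -38.3670°.
a = sin²(Δφ/2) + cos φ₁ · cos φ₂ · sin²(Δλ/2) = 0.813595.
c = 2·atan2(√a, √(1−a)) = 2.24874 rad → d = 6371·c ≈ 14326.70 km.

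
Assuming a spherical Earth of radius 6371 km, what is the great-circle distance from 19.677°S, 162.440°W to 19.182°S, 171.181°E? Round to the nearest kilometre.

Δλ = 171.181 − -162.440 = 333.621°; wrapped into (−180°, 180°]: -26.379°.
Δφ = -19.182 − -19.677 = 0.495°.
a = sin²(Δφ/2) + cos φ₁ · cos φ₂ · sin²(Δλ/2) = 0.046319.
c = 2·atan2(√a, √(1−a)) = 0.43383 rad → d = 6371·c ≈ 2763.95 km.

2764 km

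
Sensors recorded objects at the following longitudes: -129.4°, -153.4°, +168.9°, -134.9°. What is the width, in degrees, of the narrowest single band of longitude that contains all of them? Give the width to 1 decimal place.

Sort the longitudes: -153.4°, -134.9°, -129.4°, +168.9°.
Eastward gaps between consecutive values (wrapping around): 18.5°, 5.5°, 298.3°, 37.7°.
Largest gap = 298.3° ⇒ minimal covering band is its complement: 360° − 298.3° = 61.7°.
Band runs from +168.9° eastward to -129.4°, crossing the antimeridian.

61.7°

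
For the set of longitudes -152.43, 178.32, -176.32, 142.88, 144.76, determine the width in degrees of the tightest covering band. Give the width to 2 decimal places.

Sort the longitudes: -176.32°, -152.43°, +142.88°, +144.76°, +178.32°.
Eastward gaps between consecutive values (wrapping around): 23.89°, 295.31°, 1.88°, 33.56°, 5.36°.
Largest gap = 295.31° ⇒ minimal covering band is its complement: 360° − 295.31° = 64.69°.
Band runs from +142.88° eastward to -152.43°, crossing the antimeridian.

64.69°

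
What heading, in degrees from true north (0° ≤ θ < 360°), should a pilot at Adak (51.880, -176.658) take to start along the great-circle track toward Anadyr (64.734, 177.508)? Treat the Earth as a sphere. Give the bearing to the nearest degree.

Δλ = 177.508 − -176.658 = 354.166°; wrapped into (−180°, 180°]: -5.834°.
θ = atan2( sin Δλ · cos φ₂ , cos φ₁ · sin φ₂ − sin φ₁ · cos φ₂ · cos Δλ )
  = atan2(-0.04338, 0.22421) = -10.952° → normalised to [0°, 360°): 349.048°.

349°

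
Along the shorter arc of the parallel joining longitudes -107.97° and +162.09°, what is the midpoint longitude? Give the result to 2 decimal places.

Signed shortest Δλ from -107.97° to +162.09° is -89.94°.
Midpoint longitude = -107.97° + (-89.94°)/2 = -107.97° − 44.97° = -152.94°.
(The naïve average (-107.97 + +162.09)/2 = 27.06° is on the wrong side of the globe.)

-152.94°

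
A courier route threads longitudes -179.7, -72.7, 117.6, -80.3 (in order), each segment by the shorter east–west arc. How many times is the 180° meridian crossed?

2

Leg 1: -179.7° → -72.7°, shortest Δλ = 107.0° (east) — does not cross 180°.
Leg 2: -72.7° → +117.6°, shortest Δλ = -169.7° (west) — crosses 180°.
Leg 3: +117.6° → -80.3°, shortest Δλ = 162.1° (east) — crosses 180°.
Total crossings: 2.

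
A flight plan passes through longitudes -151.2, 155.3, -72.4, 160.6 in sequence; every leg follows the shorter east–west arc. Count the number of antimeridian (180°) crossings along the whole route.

Leg 1: -151.2° → +155.3°, shortest Δλ = -53.5° (west) — crosses 180°.
Leg 2: +155.3° → -72.4°, shortest Δλ = 132.3° (east) — crosses 180°.
Leg 3: -72.4° → +160.6°, shortest Δλ = -127.0° (west) — crosses 180°.
Total crossings: 3.

3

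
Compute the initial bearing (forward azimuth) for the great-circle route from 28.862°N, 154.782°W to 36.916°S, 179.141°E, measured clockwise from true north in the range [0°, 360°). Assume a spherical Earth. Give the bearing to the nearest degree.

Δλ = 179.141 − -154.782 = 333.923°; wrapped into (−180°, 180°]: -26.077°.
θ = atan2( sin Δλ · cos φ₂ , cos φ₁ · sin φ₂ − sin φ₁ · cos φ₂ · cos Δλ )
  = atan2(-0.35145, -0.87268) = -158.064° → normalised to [0°, 360°): 201.936°.

202°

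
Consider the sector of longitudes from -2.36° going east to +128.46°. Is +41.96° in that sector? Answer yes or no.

Band width going east from -2.36° to +128.46°: ((128.46 − -2.36) mod 360) = 130.82°.
Offset of +41.96° east of the west edge: ((41.96 − -2.36) mod 360) = 44.32°.
44.32° ≤ 130.82° ⇒ inside.

Yes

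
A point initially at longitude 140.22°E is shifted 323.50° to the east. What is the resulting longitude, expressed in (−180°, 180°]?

103.72°E

Start at +140.22°; shift +323.50° → +463.72°.
+463.72° lies outside (−180°, 180°]; subtract 360° → +103.72°.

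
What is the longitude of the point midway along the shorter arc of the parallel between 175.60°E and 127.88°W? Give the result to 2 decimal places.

156.14°W

Signed shortest Δλ from +175.60° to -127.88° is +56.52°.
Midpoint longitude = +175.60° + (+56.52°)/2 = +175.60° + 28.26° = +203.86°.
Normalise into (−180°, 180°]: -156.14°.
(The naïve average (+175.60 + -127.88)/2 = 23.86° is on the wrong side of the globe.)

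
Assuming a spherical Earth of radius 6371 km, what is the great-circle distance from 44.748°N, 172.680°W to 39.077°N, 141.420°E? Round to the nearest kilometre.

3799 km

Δλ = 141.420 − -172.680 = 314.100°; wrapped into (−180°, 180°]: -45.900°.
Δφ = 39.077 − 44.748 = -5.671°.
a = sin²(Δφ/2) + cos φ₁ · cos φ₂ · sin²(Δλ/2) = 0.086274.
c = 2·atan2(√a, √(1−a)) = 0.59624 rad → d = 6371·c ≈ 3798.66 km.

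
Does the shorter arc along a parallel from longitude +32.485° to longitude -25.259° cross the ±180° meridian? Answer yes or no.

No

Signed shortest Δλ = ((-25.259 − 32.485 + 180) mod 360) − 180 = -57.744°.
Going west by 57.744° from +32.485° reaches -25.259° without touching 180°.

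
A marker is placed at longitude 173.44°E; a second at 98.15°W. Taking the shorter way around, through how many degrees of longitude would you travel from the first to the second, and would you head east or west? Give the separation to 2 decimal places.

88.41° east

Raw difference: -98.15 − 173.44 = -271.59°.
Normalise into (−180°, 180°]: -271.59° + 360° = 88.41°.
Positive ⇒ the second point lies to the east; separation 88.41°.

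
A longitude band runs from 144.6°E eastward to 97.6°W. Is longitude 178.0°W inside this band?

Yes

Band width going east from +144.6° to -97.6°: ((-97.6 − 144.6) mod 360) = 117.8°.
Offset of -178.0° east of the west edge: ((-178.0 − 144.6) mod 360) = 37.4°.
37.4° ≤ 117.8° ⇒ inside.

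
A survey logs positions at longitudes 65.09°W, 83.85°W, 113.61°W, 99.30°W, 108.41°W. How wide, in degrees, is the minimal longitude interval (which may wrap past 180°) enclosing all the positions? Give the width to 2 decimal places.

48.52°

Sort the longitudes: -113.61°, -108.41°, -99.30°, -83.85°, -65.09°.
Eastward gaps between consecutive values (wrapping around): 5.20°, 9.11°, 15.45°, 18.76°, 311.48°.
Largest gap = 311.48° ⇒ minimal covering band is its complement: 360° − 311.48° = 48.52°.
Band runs from -113.61° eastward to -65.09°.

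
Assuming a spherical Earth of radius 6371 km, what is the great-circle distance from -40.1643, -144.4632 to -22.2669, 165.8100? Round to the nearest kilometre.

5054 km

Δλ = 165.8100 − -144.4632 = 310.2732°; wrapped into (−180°, 180°]: -49.7268°.
Δφ = -22.2669 − -40.1643 = 17.8974°.
a = sin²(Δφ/2) + cos φ₁ · cos φ₂ · sin²(Δλ/2) = 0.149219.
c = 2·atan2(√a, √(1−a)) = 0.79321 rad → d = 6371·c ≈ 5053.54 km.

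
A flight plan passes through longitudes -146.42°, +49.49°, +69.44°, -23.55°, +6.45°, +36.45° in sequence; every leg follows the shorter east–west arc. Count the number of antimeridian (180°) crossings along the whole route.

1

Leg 1: -146.42° → +49.49°, shortest Δλ = -164.09° (west) — crosses 180°.
Leg 2: +49.49° → +69.44°, shortest Δλ = 19.95° (east) — does not cross 180°.
Leg 3: +69.44° → -23.55°, shortest Δλ = -92.99° (west) — does not cross 180°.
Leg 4: -23.55° → +6.45°, shortest Δλ = 30.0° (east) — does not cross 180°.
Leg 5: +6.45° → +36.45°, shortest Δλ = 30.0° (east) — does not cross 180°.
Total crossings: 1.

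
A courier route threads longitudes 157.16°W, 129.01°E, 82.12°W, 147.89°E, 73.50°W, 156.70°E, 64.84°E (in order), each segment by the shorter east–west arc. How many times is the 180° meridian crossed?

5

Leg 1: -157.16° → +129.01°, shortest Δλ = -73.83° (west) — crosses 180°.
Leg 2: +129.01° → -82.12°, shortest Δλ = 148.87° (east) — crosses 180°.
Leg 3: -82.12° → +147.89°, shortest Δλ = -129.99° (west) — crosses 180°.
Leg 4: +147.89° → -73.50°, shortest Δλ = 138.61° (east) — crosses 180°.
Leg 5: -73.50° → +156.70°, shortest Δλ = -129.8° (west) — crosses 180°.
Leg 6: +156.70° → +64.84°, shortest Δλ = -91.86° (west) — does not cross 180°.
Total crossings: 5.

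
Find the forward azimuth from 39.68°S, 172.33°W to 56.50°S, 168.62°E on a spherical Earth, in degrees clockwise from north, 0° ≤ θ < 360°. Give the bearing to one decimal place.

Δλ = 168.62 − -172.33 = 340.95°; wrapped into (−180°, 180°]: -19.05°.
θ = atan2( sin Δλ · cos φ₂ , cos φ₁ · sin φ₂ − sin φ₁ · cos φ₂ · cos Δλ )
  = atan2(-0.18015, -0.30867) = -149.731° → normalised to [0°, 360°): 210.269°.

210.3°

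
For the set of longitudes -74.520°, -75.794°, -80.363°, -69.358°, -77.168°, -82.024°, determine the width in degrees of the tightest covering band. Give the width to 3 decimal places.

Sort the longitudes: -82.024°, -80.363°, -77.168°, -75.794°, -74.520°, -69.358°.
Eastward gaps between consecutive values (wrapping around): 1.661°, 3.195°, 1.374°, 1.274°, 5.162°, 347.334°.
Largest gap = 347.334° ⇒ minimal covering band is its complement: 360° − 347.334° = 12.666°.
Band runs from -82.024° eastward to -69.358°.

12.666°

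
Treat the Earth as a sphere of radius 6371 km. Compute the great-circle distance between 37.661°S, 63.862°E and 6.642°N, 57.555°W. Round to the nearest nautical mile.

7128 nmi

Δλ = -57.555 − 63.862 = -121.417°.
Δφ = 6.642 − -37.661 = 44.303°.
a = sin²(Δφ/2) + cos φ₁ · cos φ₂ · sin²(Δλ/2) = 0.740276.
c = 2·atan2(√a, √(1−a)) = 2.07208 rad → d = 6371·c ≈ 13201.23 km ≈ 7128.09 nmi.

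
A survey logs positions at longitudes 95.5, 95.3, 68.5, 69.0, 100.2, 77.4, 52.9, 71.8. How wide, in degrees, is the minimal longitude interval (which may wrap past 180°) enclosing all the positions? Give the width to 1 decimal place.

Sort the longitudes: +52.9°, +68.5°, +69.0°, +71.8°, +77.4°, +95.3°, +95.5°, +100.2°.
Eastward gaps between consecutive values (wrapping around): 15.6°, 0.5°, 2.8°, 5.6°, 17.9°, 0.2°, 4.7°, 312.7°.
Largest gap = 312.7° ⇒ minimal covering band is its complement: 360° − 312.7° = 47.3°.
Band runs from +52.9° eastward to +100.2°.

47.3°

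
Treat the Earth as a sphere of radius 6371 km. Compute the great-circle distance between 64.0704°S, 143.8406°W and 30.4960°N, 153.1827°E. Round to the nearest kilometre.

11850 km

Δλ = 153.1827 − -143.8406 = 297.0233°; wrapped into (−180°, 180°]: -62.9767°.
Δφ = 30.4960 − -64.0704 = 94.5664°.
a = sin²(Δφ/2) + cos φ₁ · cos φ₂ · sin²(Δλ/2) = 0.642601.
c = 2·atan2(√a, √(1−a)) = 1.86001 rad → d = 6371·c ≈ 11850.14 km.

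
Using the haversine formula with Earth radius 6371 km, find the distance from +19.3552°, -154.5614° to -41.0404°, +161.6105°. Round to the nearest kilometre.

8095 km

Δλ = 161.6105 − -154.5614 = 316.1719°; wrapped into (−180°, 180°]: -43.8281°.
Δφ = -41.0404 − 19.3552 = -60.3956°.
a = sin²(Δφ/2) + cos φ₁ · cos φ₂ · sin²(Δλ/2) = 0.352117.
c = 2·atan2(√a, √(1−a)) = 1.27054 rad → d = 6371·c ≈ 8094.60 km.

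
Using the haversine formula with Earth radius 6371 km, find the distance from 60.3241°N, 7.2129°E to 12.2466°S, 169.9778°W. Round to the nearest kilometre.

14664 km

Δλ = -169.9778 − 7.2129 = -177.1907°.
Δφ = -12.2466 − 60.3241 = -72.5707°.
a = sin²(Δφ/2) + cos φ₁ · cos φ₂ · sin²(Δλ/2) = 0.833772.
c = 2·atan2(√a, √(1−a)) = 2.30170 rad → d = 6371·c ≈ 14664.14 km.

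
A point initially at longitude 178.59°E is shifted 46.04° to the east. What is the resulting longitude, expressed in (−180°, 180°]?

Start at +178.59°; shift +46.04° → +224.63°.
+224.63° lies outside (−180°, 180°]; subtract 360° → -135.37°.

135.37°W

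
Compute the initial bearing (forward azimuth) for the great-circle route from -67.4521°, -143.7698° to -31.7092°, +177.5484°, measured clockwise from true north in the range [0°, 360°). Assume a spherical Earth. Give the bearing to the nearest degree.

308°

Δλ = 177.5484 − -143.7698 = 321.3182°; wrapped into (−180°, 180°]: -38.6818°.
θ = atan2( sin Δλ · cos φ₂ , cos φ₁ · sin φ₂ − sin φ₁ · cos φ₂ · cos Δλ )
  = atan2(-0.53170, 0.41179) = -52.243° → normalised to [0°, 360°): 307.757°.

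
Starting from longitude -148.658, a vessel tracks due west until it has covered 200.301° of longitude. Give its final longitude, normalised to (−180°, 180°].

Start at -148.658°; shift −200.301° → -348.959°.
-348.959° lies outside (−180°, 180°]; add 360° → +11.041°.

+11.041°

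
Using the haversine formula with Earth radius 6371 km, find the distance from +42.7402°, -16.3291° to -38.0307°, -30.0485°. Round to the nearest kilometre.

Δλ = -30.0485 − -16.3291 = -13.7194°.
Δφ = -38.0307 − 42.7402 = -80.7709°.
a = sin²(Δφ/2) + cos φ₁ · cos φ₂ · sin²(Δλ/2) = 0.428061.
c = 2·atan2(√a, √(1−a)) = 1.42642 rad → d = 6371·c ≈ 9087.71 km.

9088 km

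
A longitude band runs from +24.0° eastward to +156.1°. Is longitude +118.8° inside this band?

Yes

Band width going east from +24.0° to +156.1°: ((156.1 − 24.0) mod 360) = 132.1°.
Offset of +118.8° east of the west edge: ((118.8 − 24.0) mod 360) = 94.8°.
94.8° ≤ 132.1° ⇒ inside.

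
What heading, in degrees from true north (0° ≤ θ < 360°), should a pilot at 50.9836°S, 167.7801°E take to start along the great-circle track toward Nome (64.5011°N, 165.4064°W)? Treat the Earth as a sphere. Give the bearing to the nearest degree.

Δλ = -165.4064 − 167.7801 = -333.1865°; wrapped into (−180°, 180°]: 26.8135°.
θ = atan2( sin Δλ · cos φ₂ , cos φ₁ · sin φ₂ − sin φ₁ · cos φ₂ · cos Δλ )
  = atan2(0.19419, 0.86674) = 12.628° → normalised to [0°, 360°): 12.628°.

13°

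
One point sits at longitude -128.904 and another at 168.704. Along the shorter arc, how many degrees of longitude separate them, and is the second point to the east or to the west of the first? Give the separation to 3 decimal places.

Raw difference: 168.704 − -128.904 = 297.608°.
Normalise into (−180°, 180°]: 297.608° − 360° = -62.392°.
Negative ⇒ the second point lies to the west; separation 62.392°.

62.392° west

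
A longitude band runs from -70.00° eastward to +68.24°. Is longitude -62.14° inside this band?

Band width going east from -70.00° to +68.24°: ((68.24 − -70.00) mod 360) = 138.24°.
Offset of -62.14° east of the west edge: ((-62.14 − -70.00) mod 360) = 7.86°.
7.86° ≤ 138.24° ⇒ inside.

Yes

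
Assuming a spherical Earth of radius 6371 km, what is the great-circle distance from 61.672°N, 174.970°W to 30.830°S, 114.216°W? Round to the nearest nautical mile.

6280 nmi

Δλ = -114.216 − -174.970 = 60.754°.
Δφ = -30.830 − 61.672 = -92.502°.
a = sin²(Δφ/2) + cos φ₁ · cos φ₂ · sin²(Δλ/2) = 0.626024.
c = 2·atan2(√a, √(1−a)) = 1.82559 rad → d = 6371·c ≈ 11630.85 km ≈ 6280.16 nmi.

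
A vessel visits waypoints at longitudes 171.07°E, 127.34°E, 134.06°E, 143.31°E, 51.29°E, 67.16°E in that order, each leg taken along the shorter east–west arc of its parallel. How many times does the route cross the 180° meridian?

Leg 1: +171.07° → +127.34°, shortest Δλ = -43.73° (west) — does not cross 180°.
Leg 2: +127.34° → +134.06°, shortest Δλ = 6.72° (east) — does not cross 180°.
Leg 3: +134.06° → +143.31°, shortest Δλ = 9.25° (east) — does not cross 180°.
Leg 4: +143.31° → +51.29°, shortest Δλ = -92.02° (west) — does not cross 180°.
Leg 5: +51.29° → +67.16°, shortest Δλ = 15.87° (east) — does not cross 180°.
Total crossings: 0.

0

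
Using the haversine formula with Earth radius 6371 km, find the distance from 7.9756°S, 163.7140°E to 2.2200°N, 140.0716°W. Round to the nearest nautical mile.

Δλ = -140.0716 − 163.7140 = -303.7856°; wrapped into (−180°, 180°]: 56.2144°.
Δφ = 2.2200 − -7.9756 = 10.1956°.
a = sin²(Δφ/2) + cos φ₁ · cos φ₂ · sin²(Δλ/2) = 0.227540.
c = 2·atan2(√a, √(1−a)) = 0.99450 rad → d = 6371·c ≈ 6335.98 km ≈ 3421.15 nmi.

3421 nmi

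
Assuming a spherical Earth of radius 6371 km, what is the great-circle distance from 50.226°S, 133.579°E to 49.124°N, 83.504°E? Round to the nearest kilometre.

Δλ = 83.504 − 133.579 = -50.075°.
Δφ = 49.124 − -50.226 = 99.350°.
a = sin²(Δφ/2) + cos φ₁ · cos φ₂ · sin²(Δλ/2) = 0.656220.
c = 2·atan2(√a, √(1−a)) = 1.88856 rad → d = 6371·c ≈ 12032.00 km.

12032 km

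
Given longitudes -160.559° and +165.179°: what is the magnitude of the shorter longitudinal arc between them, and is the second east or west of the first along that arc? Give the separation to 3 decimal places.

34.262° west

Raw difference: 165.179 − -160.559 = 325.738°.
Normalise into (−180°, 180°]: 325.738° − 360° = -34.262°.
Negative ⇒ the second point lies to the west; separation 34.262°.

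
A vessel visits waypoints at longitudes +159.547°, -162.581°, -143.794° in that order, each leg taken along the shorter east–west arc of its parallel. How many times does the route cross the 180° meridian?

Leg 1: +159.547° → -162.581°, shortest Δλ = 37.872° (east) — crosses 180°.
Leg 2: -162.581° → -143.794°, shortest Δλ = 18.787° (east) — does not cross 180°.
Total crossings: 1.

1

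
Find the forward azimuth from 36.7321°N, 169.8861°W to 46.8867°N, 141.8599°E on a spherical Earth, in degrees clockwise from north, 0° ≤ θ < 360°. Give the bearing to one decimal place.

Δλ = 141.8599 − -169.8861 = 311.7460°; wrapped into (−180°, 180°]: -48.2540°.
θ = atan2( sin Δλ · cos φ₂ , cos φ₁ · sin φ₂ − sin φ₁ · cos φ₂ · cos Δλ )
  = atan2(-0.50992, 0.31290) = -58.466° → normalised to [0°, 360°): 301.534°.

301.5°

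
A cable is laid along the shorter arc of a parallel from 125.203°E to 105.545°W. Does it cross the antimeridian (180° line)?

Yes

Naïve |-105.545 − 125.203| = 230.748° > 180°, so the shorter arc goes the other way round — across 180°.
Signed shortest Δλ = ((-105.545 − 125.203 + 180) mod 360) − 180 = 129.252°.
Going east by 129.252° from +125.203° passes through 180° before reaching -105.545°.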